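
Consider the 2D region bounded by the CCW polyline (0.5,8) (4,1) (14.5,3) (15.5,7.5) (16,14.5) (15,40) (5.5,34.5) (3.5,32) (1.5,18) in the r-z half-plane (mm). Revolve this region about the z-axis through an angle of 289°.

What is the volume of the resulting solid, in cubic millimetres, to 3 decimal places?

Profile (r,z), 9 vertices: (0.5,8) (4,1) (14.5,3) (15.5,7.5) (16,14.5) (15,40) (5.5,34.5) (3.5,32) (1.5,18)
edge 0: (0.5,8)→(4,1)  cross = 0.5·1 − 4·8 = -31.5000; (r_i+r_j)·cross = 4.5·-31.5000 = -141.7500
edge 1: (4,1)→(14.5,3)  cross = 4·3 − 14.5·1 = -2.5000; (r_i+r_j)·cross = 18.5·-2.5000 = -46.2500
edge 2: (14.5,3)→(15.5,7.5)  cross = 14.5·7.5 − 15.5·3 = 62.2500; (r_i+r_j)·cross = 30·62.2500 = 1867.5000
edge 3: (15.5,7.5)→(16,14.5)  cross = 15.5·14.5 − 16·7.5 = 104.7500; (r_i+r_j)·cross = 31.5·104.7500 = 3299.6250
edge 4: (16,14.5)→(15,40)  cross = 16·40 − 15·14.5 = 422.5000; (r_i+r_j)·cross = 31·422.5000 = 13097.5000
edge 5: (15,40)→(5.5,34.5)  cross = 15·34.5 − 5.5·40 = 297.5000; (r_i+r_j)·cross = 20.5·297.5000 = 6098.7500
edge 6: (5.5,34.5)→(3.5,32)  cross = 5.5·32 − 3.5·34.5 = 55.2500; (r_i+r_j)·cross = 9·55.2500 = 497.2500
edge 7: (3.5,32)→(1.5,18)  cross = 3.5·18 − 1.5·32 = 15.0000; (r_i+r_j)·cross = 5·15.0000 = 75.0000
edge 8: (1.5,18)→(0.5,8)  cross = 1.5·8 − 0.5·18 = 3.0000; (r_i+r_j)·cross = 2·3.0000 = 6.0000
Σcross = 926.2500 → A = |Σcross|/2 = 463.1250 mm²
Σ(r_i+r_j)·cross = 24753.6250 → first moment M = |Σ|/6 = 4125.6042
R_c = M/A = 4125.6042/463.1250 = 8.9082 mm
θ = 289° = 5.044002 rad
V = θ·R_c·A = 5.044002·8.9082·463.1250 = 20809.554 mm³

Volume = 20809.554 mm³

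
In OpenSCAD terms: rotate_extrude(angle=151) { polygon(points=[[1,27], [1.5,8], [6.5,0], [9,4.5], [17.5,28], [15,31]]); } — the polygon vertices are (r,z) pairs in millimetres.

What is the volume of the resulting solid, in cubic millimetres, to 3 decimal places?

Volume = 6374.488 mm³

Profile (r,z), 6 vertices: (1,27) (1.5,8) (6.5,0) (9,4.5) (17.5,28) (15,31)
edge 0: (1,27)→(1.5,8)  cross = 1·8 − 1.5·27 = -32.5000; (r_i+r_j)·cross = 2.5·-32.5000 = -81.2500
edge 1: (1.5,8)→(6.5,0)  cross = 1.5·0 − 6.5·8 = -52.0000; (r_i+r_j)·cross = 8·-52.0000 = -416.0000
edge 2: (6.5,0)→(9,4.5)  cross = 6.5·4.5 − 9·0 = 29.2500; (r_i+r_j)·cross = 15.5·29.2500 = 453.3750
edge 3: (9,4.5)→(17.5,28)  cross = 9·28 − 17.5·4.5 = 173.2500; (r_i+r_j)·cross = 26.5·173.2500 = 4591.1250
edge 4: (17.5,28)→(15,31)  cross = 17.5·31 − 15·28 = 122.5000; (r_i+r_j)·cross = 32.5·122.5000 = 3981.2500
edge 5: (15,31)→(1,27)  cross = 15·27 − 1·31 = 374.0000; (r_i+r_j)·cross = 16·374.0000 = 5984.0000
Σcross = 614.5000 → A = |Σcross|/2 = 307.2500 mm²
Σ(r_i+r_j)·cross = 14512.5000 → first moment M = |Σ|/6 = 2418.7500
R_c = M/A = 2418.7500/307.2500 = 7.8723 mm
θ = 151° = 2.635447 rad
V = θ·R_c·A = 2.635447·7.8723·307.2500 = 6374.488 mm³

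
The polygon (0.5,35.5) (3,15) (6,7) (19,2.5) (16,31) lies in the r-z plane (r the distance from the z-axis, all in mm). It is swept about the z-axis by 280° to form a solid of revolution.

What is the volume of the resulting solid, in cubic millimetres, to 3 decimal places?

Profile (r,z), 5 vertices: (0.5,35.5) (3,15) (6,7) (19,2.5) (16,31)
edge 0: (0.5,35.5)→(3,15)  cross = 0.5·15 − 3·35.5 = -99.0000; (r_i+r_j)·cross = 3.5·-99.0000 = -346.5000
edge 1: (3,15)→(6,7)  cross = 3·7 − 6·15 = -69.0000; (r_i+r_j)·cross = 9·-69.0000 = -621.0000
edge 2: (6,7)→(19,2.5)  cross = 6·2.5 − 19·7 = -118.0000; (r_i+r_j)·cross = 25·-118.0000 = -2950.0000
edge 3: (19,2.5)→(16,31)  cross = 19·31 − 16·2.5 = 549.0000; (r_i+r_j)·cross = 35·549.0000 = 19215.0000
edge 4: (16,31)→(0.5,35.5)  cross = 16·35.5 − 0.5·31 = 552.5000; (r_i+r_j)·cross = 16.5·552.5000 = 9116.2500
Σcross = 815.5000 → A = |Σcross|/2 = 407.7500 mm²
Σ(r_i+r_j)·cross = 24413.7500 → first moment M = |Σ|/6 = 4068.9583
R_c = M/A = 4068.9583/407.7500 = 9.9791 mm
θ = 280° = 4.886922 rad
V = θ·R_c·A = 4.886922·9.9791·407.7500 = 19884.682 mm³

Volume = 19884.682 mm³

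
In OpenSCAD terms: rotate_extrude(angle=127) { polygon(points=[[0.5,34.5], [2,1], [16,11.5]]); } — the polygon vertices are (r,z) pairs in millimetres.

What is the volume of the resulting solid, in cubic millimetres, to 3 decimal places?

Profile (r,z), 3 vertices: (0.5,34.5) (2,1) (16,11.5)
edge 0: (0.5,34.5)→(2,1)  cross = 0.5·1 − 2·34.5 = -68.5000; (r_i+r_j)·cross = 2.5·-68.5000 = -171.2500
edge 1: (2,1)→(16,11.5)  cross = 2·11.5 − 16·1 = 7.0000; (r_i+r_j)·cross = 18·7.0000 = 126.0000
edge 2: (16,11.5)→(0.5,34.5)  cross = 16·34.5 − 0.5·11.5 = 546.2500; (r_i+r_j)·cross = 16.5·546.2500 = 9013.1250
Σcross = 484.7500 → A = |Σcross|/2 = 242.3750 mm²
Σ(r_i+r_j)·cross = 8967.8750 → first moment M = |Σ|/6 = 1494.6458
R_c = M/A = 1494.6458/242.3750 = 6.1667 mm
θ = 127° = 2.216568 rad
V = θ·R_c·A = 2.216568·6.1667·242.3750 = 3312.984 mm³

Volume = 3312.984 mm³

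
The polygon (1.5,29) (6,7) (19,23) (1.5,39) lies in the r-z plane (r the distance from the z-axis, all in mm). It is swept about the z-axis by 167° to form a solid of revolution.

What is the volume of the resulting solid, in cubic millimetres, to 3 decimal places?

Profile (r,z), 4 vertices: (1.5,29) (6,7) (19,23) (1.5,39)
edge 0: (1.5,29)→(6,7)  cross = 1.5·7 − 6·29 = -163.5000; (r_i+r_j)·cross = 7.5·-163.5000 = -1226.2500
edge 1: (6,7)→(19,23)  cross = 6·23 − 19·7 = 5.0000; (r_i+r_j)·cross = 25·5.0000 = 125.0000
edge 2: (19,23)→(1.5,39)  cross = 19·39 − 1.5·23 = 706.5000; (r_i+r_j)·cross = 20.5·706.5000 = 14483.2500
edge 3: (1.5,39)→(1.5,29)  cross = 1.5·29 − 1.5·39 = -15.0000; (r_i+r_j)·cross = 3·-15.0000 = -45.0000
Σcross = 533.0000 → A = |Σcross|/2 = 266.5000 mm²
Σ(r_i+r_j)·cross = 13337.0000 → first moment M = |Σ|/6 = 2222.8333
R_c = M/A = 2222.8333/266.5000 = 8.3408 mm
θ = 167° = 2.914700 rad
V = θ·R_c·A = 2.914700·8.3408·266.5000 = 6478.892 mm³

Volume = 6478.892 mm³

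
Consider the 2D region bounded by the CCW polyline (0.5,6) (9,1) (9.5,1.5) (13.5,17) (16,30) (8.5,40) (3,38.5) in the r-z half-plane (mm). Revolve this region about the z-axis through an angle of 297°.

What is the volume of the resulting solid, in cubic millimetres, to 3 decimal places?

Volume = 16025.618 mm³

Profile (r,z), 7 vertices: (0.5,6) (9,1) (9.5,1.5) (13.5,17) (16,30) (8.5,40) (3,38.5)
edge 0: (0.5,6)→(9,1)  cross = 0.5·1 − 9·6 = -53.5000; (r_i+r_j)·cross = 9.5·-53.5000 = -508.2500
edge 1: (9,1)→(9.5,1.5)  cross = 9·1.5 − 9.5·1 = 4.0000; (r_i+r_j)·cross = 18.5·4.0000 = 74.0000
edge 2: (9.5,1.5)→(13.5,17)  cross = 9.5·17 − 13.5·1.5 = 141.2500; (r_i+r_j)·cross = 23·141.2500 = 3248.7500
edge 3: (13.5,17)→(16,30)  cross = 13.5·30 − 16·17 = 133.0000; (r_i+r_j)·cross = 29.5·133.0000 = 3923.5000
edge 4: (16,30)→(8.5,40)  cross = 16·40 − 8.5·30 = 385.0000; (r_i+r_j)·cross = 24.5·385.0000 = 9432.5000
edge 5: (8.5,40)→(3,38.5)  cross = 8.5·38.5 − 3·40 = 207.2500; (r_i+r_j)·cross = 11.5·207.2500 = 2383.3750
edge 6: (3,38.5)→(0.5,6)  cross = 3·6 − 0.5·38.5 = -1.2500; (r_i+r_j)·cross = 3.5·-1.2500 = -4.3750
Σcross = 815.7500 → A = |Σcross|/2 = 407.8750 mm²
Σ(r_i+r_j)·cross = 18549.5000 → first moment M = |Σ|/6 = 3091.5833
R_c = M/A = 3091.5833/407.8750 = 7.5797 mm
θ = 297° = 5.183628 rad
V = θ·R_c·A = 5.183628·7.5797·407.8750 = 16025.618 mm³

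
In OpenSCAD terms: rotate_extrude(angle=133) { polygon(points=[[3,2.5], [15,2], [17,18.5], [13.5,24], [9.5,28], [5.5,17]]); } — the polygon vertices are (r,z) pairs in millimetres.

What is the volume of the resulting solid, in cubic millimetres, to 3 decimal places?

Volume = 5918.317 mm³

Profile (r,z), 6 vertices: (3,2.5) (15,2) (17,18.5) (13.5,24) (9.5,28) (5.5,17)
edge 0: (3,2.5)→(15,2)  cross = 3·2 − 15·2.5 = -31.5000; (r_i+r_j)·cross = 18·-31.5000 = -567.0000
edge 1: (15,2)→(17,18.5)  cross = 15·18.5 − 17·2 = 243.5000; (r_i+r_j)·cross = 32·243.5000 = 7792.0000
edge 2: (17,18.5)→(13.5,24)  cross = 17·24 − 13.5·18.5 = 158.2500; (r_i+r_j)·cross = 30.5·158.2500 = 4826.6250
edge 3: (13.5,24)→(9.5,28)  cross = 13.5·28 − 9.5·24 = 150.0000; (r_i+r_j)·cross = 23·150.0000 = 3450.0000
edge 4: (9.5,28)→(5.5,17)  cross = 9.5·17 − 5.5·28 = 7.5000; (r_i+r_j)·cross = 15·7.5000 = 112.5000
edge 5: (5.5,17)→(3,2.5)  cross = 5.5·2.5 − 3·17 = -37.2500; (r_i+r_j)·cross = 8.5·-37.2500 = -316.6250
Σcross = 490.5000 → A = |Σcross|/2 = 245.2500 mm²
Σ(r_i+r_j)·cross = 15297.5000 → first moment M = |Σ|/6 = 2549.5833
R_c = M/A = 2549.5833/245.2500 = 10.3959 mm
θ = 133° = 2.321288 rad
V = θ·R_c·A = 2.321288·10.3959·245.2500 = 5918.317 mm³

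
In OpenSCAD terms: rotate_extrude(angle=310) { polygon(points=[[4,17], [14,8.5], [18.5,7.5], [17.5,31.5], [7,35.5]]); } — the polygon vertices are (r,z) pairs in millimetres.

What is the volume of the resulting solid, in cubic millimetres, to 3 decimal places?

Profile (r,z), 5 vertices: (4,17) (14,8.5) (18.5,7.5) (17.5,31.5) (7,35.5)
edge 0: (4,17)→(14,8.5)  cross = 4·8.5 − 14·17 = -204.0000; (r_i+r_j)·cross = 18·-204.0000 = -3672.0000
edge 1: (14,8.5)→(18.5,7.5)  cross = 14·7.5 − 18.5·8.5 = -52.2500; (r_i+r_j)·cross = 32.5·-52.2500 = -1698.1250
edge 2: (18.5,7.5)→(17.5,31.5)  cross = 18.5·31.5 − 17.5·7.5 = 451.5000; (r_i+r_j)·cross = 36·451.5000 = 16254.0000
edge 3: (17.5,31.5)→(7,35.5)  cross = 17.5·35.5 − 7·31.5 = 400.7500; (r_i+r_j)·cross = 24.5·400.7500 = 9818.3750
edge 4: (7,35.5)→(4,17)  cross = 7·17 − 4·35.5 = -23.0000; (r_i+r_j)·cross = 11·-23.0000 = -253.0000
Σcross = 573.0000 → A = |Σcross|/2 = 286.5000 mm²
Σ(r_i+r_j)·cross = 20449.2500 → first moment M = |Σ|/6 = 3408.2083
R_c = M/A = 3408.2083/286.5000 = 11.8960 mm
θ = 310° = 5.410521 rad
V = θ·R_c·A = 5.410521·11.8960·286.5000 = 18440.182 mm³

Volume = 18440.182 mm³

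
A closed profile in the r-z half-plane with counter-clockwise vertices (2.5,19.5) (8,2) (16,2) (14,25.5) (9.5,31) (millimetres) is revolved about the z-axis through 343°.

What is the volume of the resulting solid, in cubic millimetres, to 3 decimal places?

Profile (r,z), 5 vertices: (2.5,19.5) (8,2) (16,2) (14,25.5) (9.5,31)
edge 0: (2.5,19.5)→(8,2)  cross = 2.5·2 − 8·19.5 = -151.0000; (r_i+r_j)·cross = 10.5·-151.0000 = -1585.5000
edge 1: (8,2)→(16,2)  cross = 8·2 − 16·2 = -16.0000; (r_i+r_j)·cross = 24·-16.0000 = -384.0000
edge 2: (16,2)→(14,25.5)  cross = 16·25.5 − 14·2 = 380.0000; (r_i+r_j)·cross = 30·380.0000 = 11400.0000
edge 3: (14,25.5)→(9.5,31)  cross = 14·31 − 9.5·25.5 = 191.7500; (r_i+r_j)·cross = 23.5·191.7500 = 4506.1250
edge 4: (9.5,31)→(2.5,19.5)  cross = 9.5·19.5 − 2.5·31 = 107.7500; (r_i+r_j)·cross = 12·107.7500 = 1293.0000
Σcross = 512.5000 → A = |Σcross|/2 = 256.2500 mm²
Σ(r_i+r_j)·cross = 15229.6250 → first moment M = |Σ|/6 = 2538.2708
R_c = M/A = 2538.2708/256.2500 = 9.9054 mm
θ = 343° = 5.986479 rad
V = θ·R_c·A = 5.986479·9.9054·256.2500 = 15195.306 mm³

Volume = 15195.306 mm³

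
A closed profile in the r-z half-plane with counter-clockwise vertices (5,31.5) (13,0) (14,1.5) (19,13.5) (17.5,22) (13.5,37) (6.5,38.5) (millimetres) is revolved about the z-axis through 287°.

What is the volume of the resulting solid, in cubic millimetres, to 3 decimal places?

Profile (r,z), 7 vertices: (5,31.5) (13,0) (14,1.5) (19,13.5) (17.5,22) (13.5,37) (6.5,38.5)
edge 0: (5,31.5)→(13,0)  cross = 5·0 − 13·31.5 = -409.5000; (r_i+r_j)·cross = 18·-409.5000 = -7371.0000
edge 1: (13,0)→(14,1.5)  cross = 13·1.5 − 14·0 = 19.5000; (r_i+r_j)·cross = 27·19.5000 = 526.5000
edge 2: (14,1.5)→(19,13.5)  cross = 14·13.5 − 19·1.5 = 160.5000; (r_i+r_j)·cross = 33·160.5000 = 5296.5000
edge 3: (19,13.5)→(17.5,22)  cross = 19·22 − 17.5·13.5 = 181.7500; (r_i+r_j)·cross = 36.5·181.7500 = 6633.8750
edge 4: (17.5,22)→(13.5,37)  cross = 17.5·37 − 13.5·22 = 350.5000; (r_i+r_j)·cross = 31·350.5000 = 10865.5000
edge 5: (13.5,37)→(6.5,38.5)  cross = 13.5·38.5 − 6.5·37 = 279.2500; (r_i+r_j)·cross = 20·279.2500 = 5585.0000
edge 6: (6.5,38.5)→(5,31.5)  cross = 6.5·31.5 − 5·38.5 = 12.2500; (r_i+r_j)·cross = 11.5·12.2500 = 140.8750
Σcross = 594.2500 → A = |Σcross|/2 = 297.1250 mm²
Σ(r_i+r_j)·cross = 21677.2500 → first moment M = |Σ|/6 = 3612.8750
R_c = M/A = 3612.8750/297.1250 = 12.1594 mm
θ = 287° = 5.009095 rad
V = θ·R_c·A = 5.009095·12.1594·297.1250 = 18097.234 mm³

Volume = 18097.234 mm³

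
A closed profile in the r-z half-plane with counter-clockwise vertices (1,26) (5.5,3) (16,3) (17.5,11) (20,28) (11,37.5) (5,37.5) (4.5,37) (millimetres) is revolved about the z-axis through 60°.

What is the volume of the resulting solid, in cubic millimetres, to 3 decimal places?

Volume = 5335.712 mm³

Profile (r,z), 8 vertices: (1,26) (5.5,3) (16,3) (17.5,11) (20,28) (11,37.5) (5,37.5) (4.5,37)
edge 0: (1,26)→(5.5,3)  cross = 1·3 − 5.5·26 = -140.0000; (r_i+r_j)·cross = 6.5·-140.0000 = -910.0000
edge 1: (5.5,3)→(16,3)  cross = 5.5·3 − 16·3 = -31.5000; (r_i+r_j)·cross = 21.5·-31.5000 = -677.2500
edge 2: (16,3)→(17.5,11)  cross = 16·11 − 17.5·3 = 123.5000; (r_i+r_j)·cross = 33.5·123.5000 = 4137.2500
edge 3: (17.5,11)→(20,28)  cross = 17.5·28 − 20·11 = 270.0000; (r_i+r_j)·cross = 37.5·270.0000 = 10125.0000
edge 4: (20,28)→(11,37.5)  cross = 20·37.5 − 11·28 = 442.0000; (r_i+r_j)·cross = 31·442.0000 = 13702.0000
edge 5: (11,37.5)→(5,37.5)  cross = 11·37.5 − 5·37.5 = 225.0000; (r_i+r_j)·cross = 16·225.0000 = 3600.0000
edge 6: (5,37.5)→(4.5,37)  cross = 5·37 − 4.5·37.5 = 16.2500; (r_i+r_j)·cross = 9.5·16.2500 = 154.3750
edge 7: (4.5,37)→(1,26)  cross = 4.5·26 − 1·37 = 80.0000; (r_i+r_j)·cross = 5.5·80.0000 = 440.0000
Σcross = 985.2500 → A = |Σcross|/2 = 492.6250 mm²
Σ(r_i+r_j)·cross = 30571.3750 → first moment M = |Σ|/6 = 5095.2292
R_c = M/A = 5095.2292/492.6250 = 10.3430 mm
θ = 60° = 1.047198 rad
V = θ·R_c·A = 1.047198·10.3430·492.6250 = 5335.712 mm³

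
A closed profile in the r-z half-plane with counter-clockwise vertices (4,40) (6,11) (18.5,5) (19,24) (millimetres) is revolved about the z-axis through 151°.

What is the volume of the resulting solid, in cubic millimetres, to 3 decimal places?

Profile (r,z), 4 vertices: (4,40) (6,11) (18.5,5) (19,24)
edge 0: (4,40)→(6,11)  cross = 4·11 − 6·40 = -196.0000; (r_i+r_j)·cross = 10·-196.0000 = -1960.0000
edge 1: (6,11)→(18.5,5)  cross = 6·5 − 18.5·11 = -173.5000; (r_i+r_j)·cross = 24.5·-173.5000 = -4250.7500
edge 2: (18.5,5)→(19,24)  cross = 18.5·24 − 19·5 = 349.0000; (r_i+r_j)·cross = 37.5·349.0000 = 13087.5000
edge 3: (19,24)→(4,40)  cross = 19·40 − 4·24 = 664.0000; (r_i+r_j)·cross = 23·664.0000 = 15272.0000
Σcross = 643.5000 → A = |Σcross|/2 = 321.7500 mm²
Σ(r_i+r_j)·cross = 22148.7500 → first moment M = |Σ|/6 = 3691.4583
R_c = M/A = 3691.4583/321.7500 = 11.4731 mm
θ = 151° = 2.635447 rad
V = θ·R_c·A = 2.635447·11.4731·321.7500 = 9728.643 mm³

Volume = 9728.643 mm³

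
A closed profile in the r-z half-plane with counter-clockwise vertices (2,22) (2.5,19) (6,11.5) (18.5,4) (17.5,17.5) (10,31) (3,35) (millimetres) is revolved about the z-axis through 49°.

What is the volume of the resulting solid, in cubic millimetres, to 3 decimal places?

Profile (r,z), 7 vertices: (2,22) (2.5,19) (6,11.5) (18.5,4) (17.5,17.5) (10,31) (3,35)
edge 0: (2,22)→(2.5,19)  cross = 2·19 − 2.5·22 = -17.0000; (r_i+r_j)·cross = 4.5·-17.0000 = -76.5000
edge 1: (2.5,19)→(6,11.5)  cross = 2.5·11.5 − 6·19 = -85.2500; (r_i+r_j)·cross = 8.5·-85.2500 = -724.6250
edge 2: (6,11.5)→(18.5,4)  cross = 6·4 − 18.5·11.5 = -188.7500; (r_i+r_j)·cross = 24.5·-188.7500 = -4624.3750
edge 3: (18.5,4)→(17.5,17.5)  cross = 18.5·17.5 − 17.5·4 = 253.7500; (r_i+r_j)·cross = 36·253.7500 = 9135.0000
edge 4: (17.5,17.5)→(10,31)  cross = 17.5·31 − 10·17.5 = 367.5000; (r_i+r_j)·cross = 27.5·367.5000 = 10106.2500
edge 5: (10,31)→(3,35)  cross = 10·35 − 3·31 = 257.0000; (r_i+r_j)·cross = 13·257.0000 = 3341.0000
edge 6: (3,35)→(2,22)  cross = 3·22 − 2·35 = -4.0000; (r_i+r_j)·cross = 5·-4.0000 = -20.0000
Σcross = 583.2500 → A = |Σcross|/2 = 291.6250 mm²
Σ(r_i+r_j)·cross = 17136.7500 → first moment M = |Σ|/6 = 2856.1250
R_c = M/A = 2856.1250/291.6250 = 9.7938 mm
θ = 49° = 0.855211 rad
V = θ·R_c·A = 0.855211·9.7938·291.6250 = 2442.590 mm³

Volume = 2442.590 mm³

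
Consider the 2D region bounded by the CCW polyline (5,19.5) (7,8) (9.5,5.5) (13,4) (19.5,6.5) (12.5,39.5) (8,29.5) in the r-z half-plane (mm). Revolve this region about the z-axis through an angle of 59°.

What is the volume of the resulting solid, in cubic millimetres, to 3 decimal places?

Volume = 3590.482 mm³

Profile (r,z), 7 vertices: (5,19.5) (7,8) (9.5,5.5) (13,4) (19.5,6.5) (12.5,39.5) (8,29.5)
edge 0: (5,19.5)→(7,8)  cross = 5·8 − 7·19.5 = -96.5000; (r_i+r_j)·cross = 12·-96.5000 = -1158.0000
edge 1: (7,8)→(9.5,5.5)  cross = 7·5.5 − 9.5·8 = -37.5000; (r_i+r_j)·cross = 16.5·-37.5000 = -618.7500
edge 2: (9.5,5.5)→(13,4)  cross = 9.5·4 − 13·5.5 = -33.5000; (r_i+r_j)·cross = 22.5·-33.5000 = -753.7500
edge 3: (13,4)→(19.5,6.5)  cross = 13·6.5 − 19.5·4 = 6.5000; (r_i+r_j)·cross = 32.5·6.5000 = 211.2500
edge 4: (19.5,6.5)→(12.5,39.5)  cross = 19.5·39.5 − 12.5·6.5 = 689.0000; (r_i+r_j)·cross = 32·689.0000 = 22048.0000
edge 5: (12.5,39.5)→(8,29.5)  cross = 12.5·29.5 − 8·39.5 = 52.7500; (r_i+r_j)·cross = 20.5·52.7500 = 1081.3750
edge 6: (8,29.5)→(5,19.5)  cross = 8·19.5 − 5·29.5 = 8.5000; (r_i+r_j)·cross = 13·8.5000 = 110.5000
Σcross = 589.2500 → A = |Σcross|/2 = 294.6250 mm²
Σ(r_i+r_j)·cross = 20920.6250 → first moment M = |Σ|/6 = 3486.7708
R_c = M/A = 3486.7708/294.6250 = 11.8346 mm
θ = 59° = 1.029744 rad
V = θ·R_c·A = 1.029744·11.8346·294.6250 = 3590.482 mm³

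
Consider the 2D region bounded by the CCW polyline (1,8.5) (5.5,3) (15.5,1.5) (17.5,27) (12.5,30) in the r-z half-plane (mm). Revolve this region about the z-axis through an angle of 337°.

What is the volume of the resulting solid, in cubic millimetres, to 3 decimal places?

Profile (r,z), 5 vertices: (1,8.5) (5.5,3) (15.5,1.5) (17.5,27) (12.5,30)
edge 0: (1,8.5)→(5.5,3)  cross = 1·3 − 5.5·8.5 = -43.7500; (r_i+r_j)·cross = 6.5·-43.7500 = -284.3750
edge 1: (5.5,3)→(15.5,1.5)  cross = 5.5·1.5 − 15.5·3 = -38.2500; (r_i+r_j)·cross = 21·-38.2500 = -803.2500
edge 2: (15.5,1.5)→(17.5,27)  cross = 15.5·27 − 17.5·1.5 = 392.2500; (r_i+r_j)·cross = 33·392.2500 = 12944.2500
edge 3: (17.5,27)→(12.5,30)  cross = 17.5·30 − 12.5·27 = 187.5000; (r_i+r_j)·cross = 30·187.5000 = 5625.0000
edge 4: (12.5,30)→(1,8.5)  cross = 12.5·8.5 − 1·30 = 76.2500; (r_i+r_j)·cross = 13.5·76.2500 = 1029.3750
Σcross = 574.0000 → A = |Σcross|/2 = 287.0000 mm²
Σ(r_i+r_j)·cross = 18511.0000 → first moment M = |Σ|/6 = 3085.1667
R_c = M/A = 3085.1667/287.0000 = 10.7497 mm
θ = 337° = 5.881760 rad
V = θ·R_c·A = 5.881760·10.7497·287.0000 = 18146.209 mm³

Volume = 18146.209 mm³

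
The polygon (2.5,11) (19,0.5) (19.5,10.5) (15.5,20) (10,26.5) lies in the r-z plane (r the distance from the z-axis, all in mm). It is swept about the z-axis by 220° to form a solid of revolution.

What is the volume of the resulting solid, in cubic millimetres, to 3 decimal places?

Volume = 10695.872 mm³

Profile (r,z), 5 vertices: (2.5,11) (19,0.5) (19.5,10.5) (15.5,20) (10,26.5)
edge 0: (2.5,11)→(19,0.5)  cross = 2.5·0.5 − 19·11 = -207.7500; (r_i+r_j)·cross = 21.5·-207.7500 = -4466.6250
edge 1: (19,0.5)→(19.5,10.5)  cross = 19·10.5 − 19.5·0.5 = 189.7500; (r_i+r_j)·cross = 38.5·189.7500 = 7305.3750
edge 2: (19.5,10.5)→(15.5,20)  cross = 19.5·20 − 15.5·10.5 = 227.2500; (r_i+r_j)·cross = 35·227.2500 = 7953.7500
edge 3: (15.5,20)→(10,26.5)  cross = 15.5·26.5 − 10·20 = 210.7500; (r_i+r_j)·cross = 25.5·210.7500 = 5374.1250
edge 4: (10,26.5)→(2.5,11)  cross = 10·11 − 2.5·26.5 = 43.7500; (r_i+r_j)·cross = 12.5·43.7500 = 546.8750
Σcross = 463.7500 → A = |Σcross|/2 = 231.8750 mm²
Σ(r_i+r_j)·cross = 16713.5000 → first moment M = |Σ|/6 = 2785.5833
R_c = M/A = 2785.5833/231.8750 = 12.0133 mm
θ = 220° = 3.839724 rad
V = θ·R_c·A = 3.839724·12.0133·231.8750 = 10695.872 mm³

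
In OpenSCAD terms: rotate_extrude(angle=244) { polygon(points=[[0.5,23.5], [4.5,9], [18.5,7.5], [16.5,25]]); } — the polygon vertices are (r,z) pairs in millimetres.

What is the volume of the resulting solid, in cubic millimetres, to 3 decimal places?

Profile (r,z), 4 vertices: (0.5,23.5) (4.5,9) (18.5,7.5) (16.5,25)
edge 0: (0.5,23.5)→(4.5,9)  cross = 0.5·9 − 4.5·23.5 = -101.2500; (r_i+r_j)·cross = 5·-101.2500 = -506.2500
edge 1: (4.5,9)→(18.5,7.5)  cross = 4.5·7.5 − 18.5·9 = -132.7500; (r_i+r_j)·cross = 23·-132.7500 = -3053.2500
edge 2: (18.5,7.5)→(16.5,25)  cross = 18.5·25 − 16.5·7.5 = 338.7500; (r_i+r_j)·cross = 35·338.7500 = 11856.2500
edge 3: (16.5,25)→(0.5,23.5)  cross = 16.5·23.5 − 0.5·25 = 375.2500; (r_i+r_j)·cross = 17·375.2500 = 6379.2500
Σcross = 480.0000 → A = |Σcross|/2 = 240.0000 mm²
Σ(r_i+r_j)·cross = 14676.0000 → first moment M = |Σ|/6 = 2446.0000
R_c = M/A = 2446.0000/240.0000 = 10.1917 mm
θ = 244° = 4.258603 rad
V = θ·R_c·A = 4.258603·10.1917·240.0000 = 10416.544 mm³

Volume = 10416.544 mm³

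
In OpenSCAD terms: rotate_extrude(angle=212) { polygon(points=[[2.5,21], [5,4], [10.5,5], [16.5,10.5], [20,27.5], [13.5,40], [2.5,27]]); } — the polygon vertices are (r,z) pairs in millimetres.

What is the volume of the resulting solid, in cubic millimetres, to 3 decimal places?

Profile (r,z), 7 vertices: (2.5,21) (5,4) (10.5,5) (16.5,10.5) (20,27.5) (13.5,40) (2.5,27)
edge 0: (2.5,21)→(5,4)  cross = 2.5·4 − 5·21 = -95.0000; (r_i+r_j)·cross = 7.5·-95.0000 = -712.5000
edge 1: (5,4)→(10.5,5)  cross = 5·5 − 10.5·4 = -17.0000; (r_i+r_j)·cross = 15.5·-17.0000 = -263.5000
edge 2: (10.5,5)→(16.5,10.5)  cross = 10.5·10.5 − 16.5·5 = 27.7500; (r_i+r_j)·cross = 27·27.7500 = 749.2500
edge 3: (16.5,10.5)→(20,27.5)  cross = 16.5·27.5 − 20·10.5 = 243.7500; (r_i+r_j)·cross = 36.5·243.7500 = 8896.8750
edge 4: (20,27.5)→(13.5,40)  cross = 20·40 − 13.5·27.5 = 428.7500; (r_i+r_j)·cross = 33.5·428.7500 = 14363.1250
edge 5: (13.5,40)→(2.5,27)  cross = 13.5·27 − 2.5·40 = 264.5000; (r_i+r_j)·cross = 16·264.5000 = 4232.0000
edge 6: (2.5,27)→(2.5,21)  cross = 2.5·21 − 2.5·27 = -15.0000; (r_i+r_j)·cross = 5·-15.0000 = -75.0000
Σcross = 837.7500 → A = |Σcross|/2 = 418.8750 mm²
Σ(r_i+r_j)·cross = 27190.2500 → first moment M = |Σ|/6 = 4531.7083
R_c = M/A = 4531.7083/418.8750 = 10.8188 mm
θ = 212° = 3.700098 rad
V = θ·R_c·A = 3.700098·10.8188·418.8750 = 16767.765 mm³

Volume = 16767.765 mm³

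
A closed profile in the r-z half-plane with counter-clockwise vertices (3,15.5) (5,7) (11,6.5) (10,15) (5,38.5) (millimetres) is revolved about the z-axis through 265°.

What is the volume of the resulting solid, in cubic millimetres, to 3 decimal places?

Volume = 4071.650 mm³

Profile (r,z), 5 vertices: (3,15.5) (5,7) (11,6.5) (10,15) (5,38.5)
edge 0: (3,15.5)→(5,7)  cross = 3·7 − 5·15.5 = -56.5000; (r_i+r_j)·cross = 8·-56.5000 = -452.0000
edge 1: (5,7)→(11,6.5)  cross = 5·6.5 − 11·7 = -44.5000; (r_i+r_j)·cross = 16·-44.5000 = -712.0000
edge 2: (11,6.5)→(10,15)  cross = 11·15 − 10·6.5 = 100.0000; (r_i+r_j)·cross = 21·100.0000 = 2100.0000
edge 3: (10,15)→(5,38.5)  cross = 10·38.5 − 5·15 = 310.0000; (r_i+r_j)·cross = 15·310.0000 = 4650.0000
edge 4: (5,38.5)→(3,15.5)  cross = 5·15.5 − 3·38.5 = -38.0000; (r_i+r_j)·cross = 8·-38.0000 = -304.0000
Σcross = 271.0000 → A = |Σcross|/2 = 135.5000 mm²
Σ(r_i+r_j)·cross = 5282.0000 → first moment M = |Σ|/6 = 880.3333
R_c = M/A = 880.3333/135.5000 = 6.4969 mm
θ = 265° = 4.625123 rad
V = θ·R_c·A = 4.625123·6.4969·135.5000 = 4071.650 mm³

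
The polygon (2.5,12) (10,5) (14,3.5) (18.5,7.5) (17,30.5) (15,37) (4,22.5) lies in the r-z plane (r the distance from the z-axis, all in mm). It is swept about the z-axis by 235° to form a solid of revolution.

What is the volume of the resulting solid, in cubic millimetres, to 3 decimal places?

Profile (r,z), 7 vertices: (2.5,12) (10,5) (14,3.5) (18.5,7.5) (17,30.5) (15,37) (4,22.5)
edge 0: (2.5,12)→(10,5)  cross = 2.5·5 − 10·12 = -107.5000; (r_i+r_j)·cross = 12.5·-107.5000 = -1343.7500
edge 1: (10,5)→(14,3.5)  cross = 10·3.5 − 14·5 = -35.0000; (r_i+r_j)·cross = 24·-35.0000 = -840.0000
edge 2: (14,3.5)→(18.5,7.5)  cross = 14·7.5 − 18.5·3.5 = 40.2500; (r_i+r_j)·cross = 32.5·40.2500 = 1308.1250
edge 3: (18.5,7.5)→(17,30.5)  cross = 18.5·30.5 − 17·7.5 = 436.7500; (r_i+r_j)·cross = 35.5·436.7500 = 15504.6250
edge 4: (17,30.5)→(15,37)  cross = 17·37 − 15·30.5 = 171.5000; (r_i+r_j)·cross = 32·171.5000 = 5488.0000
edge 5: (15,37)→(4,22.5)  cross = 15·22.5 − 4·37 = 189.5000; (r_i+r_j)·cross = 19·189.5000 = 3600.5000
edge 6: (4,22.5)→(2.5,12)  cross = 4·12 − 2.5·22.5 = -8.2500; (r_i+r_j)·cross = 6.5·-8.2500 = -53.6250
Σcross = 687.2500 → A = |Σcross|/2 = 343.6250 mm²
Σ(r_i+r_j)·cross = 23663.8750 → first moment M = |Σ|/6 = 3943.9792
R_c = M/A = 3943.9792/343.6250 = 11.4776 mm
θ = 235° = 4.101524 rad
V = θ·R_c·A = 4.101524·11.4776·343.6250 = 16176.324 mm³

Volume = 16176.324 mm³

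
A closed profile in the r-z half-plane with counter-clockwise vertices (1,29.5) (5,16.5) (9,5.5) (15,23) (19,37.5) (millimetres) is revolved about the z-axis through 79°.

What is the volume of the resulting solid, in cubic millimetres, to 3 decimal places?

Volume = 3501.029 mm³

Profile (r,z), 5 vertices: (1,29.5) (5,16.5) (9,5.5) (15,23) (19,37.5)
edge 0: (1,29.5)→(5,16.5)  cross = 1·16.5 − 5·29.5 = -131.0000; (r_i+r_j)·cross = 6·-131.0000 = -786.0000
edge 1: (5,16.5)→(9,5.5)  cross = 5·5.5 − 9·16.5 = -121.0000; (r_i+r_j)·cross = 14·-121.0000 = -1694.0000
edge 2: (9,5.5)→(15,23)  cross = 9·23 − 15·5.5 = 124.5000; (r_i+r_j)·cross = 24·124.5000 = 2988.0000
edge 3: (15,23)→(19,37.5)  cross = 15·37.5 − 19·23 = 125.5000; (r_i+r_j)·cross = 34·125.5000 = 4267.0000
edge 4: (19,37.5)→(1,29.5)  cross = 19·29.5 − 1·37.5 = 523.0000; (r_i+r_j)·cross = 20·523.0000 = 10460.0000
Σcross = 521.0000 → A = |Σcross|/2 = 260.5000 mm²
Σ(r_i+r_j)·cross = 15235.0000 → first moment M = |Σ|/6 = 2539.1667
R_c = M/A = 2539.1667/260.5000 = 9.7473 mm
θ = 79° = 1.378810 rad
V = θ·R_c·A = 1.378810·9.7473·260.5000 = 3501.029 mm³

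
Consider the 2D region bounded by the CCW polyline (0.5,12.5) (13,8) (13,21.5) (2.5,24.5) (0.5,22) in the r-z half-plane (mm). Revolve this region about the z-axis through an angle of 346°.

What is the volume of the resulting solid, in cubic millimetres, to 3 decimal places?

Profile (r,z), 5 vertices: (0.5,12.5) (13,8) (13,21.5) (2.5,24.5) (0.5,22)
edge 0: (0.5,12.5)→(13,8)  cross = 0.5·8 − 13·12.5 = -158.5000; (r_i+r_j)·cross = 13.5·-158.5000 = -2139.7500
edge 1: (13,8)→(13,21.5)  cross = 13·21.5 − 13·8 = 175.5000; (r_i+r_j)·cross = 26·175.5000 = 4563.0000
edge 2: (13,21.5)→(2.5,24.5)  cross = 13·24.5 − 2.5·21.5 = 264.7500; (r_i+r_j)·cross = 15.5·264.7500 = 4103.6250
edge 3: (2.5,24.5)→(0.5,22)  cross = 2.5·22 − 0.5·24.5 = 42.7500; (r_i+r_j)·cross = 3·42.7500 = 128.2500
edge 4: (0.5,22)→(0.5,12.5)  cross = 0.5·12.5 − 0.5·22 = -4.7500; (r_i+r_j)·cross = 1·-4.7500 = -4.7500
Σcross = 319.7500 → A = |Σcross|/2 = 159.8750 mm²
Σ(r_i+r_j)·cross = 6650.3750 → first moment M = |Σ|/6 = 1108.3958
R_c = M/A = 1108.3958/159.8750 = 6.9329 mm
θ = 346° = 6.038839 rad
V = θ·R_c·A = 6.038839·6.9329·159.8750 = 6693.424 mm³

Volume = 6693.424 mm³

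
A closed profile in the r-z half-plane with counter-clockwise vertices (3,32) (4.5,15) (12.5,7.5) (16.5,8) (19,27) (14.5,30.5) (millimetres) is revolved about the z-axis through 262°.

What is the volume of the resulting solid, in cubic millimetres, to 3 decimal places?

Profile (r,z), 6 vertices: (3,32) (4.5,15) (12.5,7.5) (16.5,8) (19,27) (14.5,30.5)
edge 0: (3,32)→(4.5,15)  cross = 3·15 − 4.5·32 = -99.0000; (r_i+r_j)·cross = 7.5·-99.0000 = -742.5000
edge 1: (4.5,15)→(12.5,7.5)  cross = 4.5·7.5 − 12.5·15 = -153.7500; (r_i+r_j)·cross = 17·-153.7500 = -2613.7500
edge 2: (12.5,7.5)→(16.5,8)  cross = 12.5·8 − 16.5·7.5 = -23.7500; (r_i+r_j)·cross = 29·-23.7500 = -688.7500
edge 3: (16.5,8)→(19,27)  cross = 16.5·27 − 19·8 = 293.5000; (r_i+r_j)·cross = 35.5·293.5000 = 10419.2500
edge 4: (19,27)→(14.5,30.5)  cross = 19·30.5 − 14.5·27 = 188.0000; (r_i+r_j)·cross = 33.5·188.0000 = 6298.0000
edge 5: (14.5,30.5)→(3,32)  cross = 14.5·32 − 3·30.5 = 372.5000; (r_i+r_j)·cross = 17.5·372.5000 = 6518.7500
Σcross = 577.5000 → A = |Σcross|/2 = 288.7500 mm²
Σ(r_i+r_j)·cross = 19191.0000 → first moment M = |Σ|/6 = 3198.5000
R_c = M/A = 3198.5000/288.7500 = 11.0771 mm
θ = 262° = 4.572763 rad
V = θ·R_c·A = 4.572763·11.0771·288.7500 = 14625.981 mm³

Volume = 14625.981 mm³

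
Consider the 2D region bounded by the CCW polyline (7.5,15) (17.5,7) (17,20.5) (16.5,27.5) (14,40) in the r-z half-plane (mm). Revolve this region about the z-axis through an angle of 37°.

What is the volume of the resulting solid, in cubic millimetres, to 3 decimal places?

Volume = 1485.679 mm³

Profile (r,z), 5 vertices: (7.5,15) (17.5,7) (17,20.5) (16.5,27.5) (14,40)
edge 0: (7.5,15)→(17.5,7)  cross = 7.5·7 − 17.5·15 = -210.0000; (r_i+r_j)·cross = 25·-210.0000 = -5250.0000
edge 1: (17.5,7)→(17,20.5)  cross = 17.5·20.5 − 17·7 = 239.7500; (r_i+r_j)·cross = 34.5·239.7500 = 8271.3750
edge 2: (17,20.5)→(16.5,27.5)  cross = 17·27.5 − 16.5·20.5 = 129.2500; (r_i+r_j)·cross = 33.5·129.2500 = 4329.8750
edge 3: (16.5,27.5)→(14,40)  cross = 16.5·40 − 14·27.5 = 275.0000; (r_i+r_j)·cross = 30.5·275.0000 = 8387.5000
edge 4: (14,40)→(7.5,15)  cross = 14·15 − 7.5·40 = -90.0000; (r_i+r_j)·cross = 21.5·-90.0000 = -1935.0000
Σcross = 344.0000 → A = |Σcross|/2 = 172.0000 mm²
Σ(r_i+r_j)·cross = 13803.7500 → first moment M = |Σ|/6 = 2300.6250
R_c = M/A = 2300.6250/172.0000 = 13.3757 mm
θ = 37° = 0.645772 rad
V = θ·R_c·A = 0.645772·13.3757·172.0000 = 1485.679 mm³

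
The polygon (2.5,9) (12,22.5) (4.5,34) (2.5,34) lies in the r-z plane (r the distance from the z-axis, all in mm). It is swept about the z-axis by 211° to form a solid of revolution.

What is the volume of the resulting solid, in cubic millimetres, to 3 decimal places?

Profile (r,z), 4 vertices: (2.5,9) (12,22.5) (4.5,34) (2.5,34)
edge 0: (2.5,9)→(12,22.5)  cross = 2.5·22.5 − 12·9 = -51.7500; (r_i+r_j)·cross = 14.5·-51.7500 = -750.3750
edge 1: (12,22.5)→(4.5,34)  cross = 12·34 − 4.5·22.5 = 306.7500; (r_i+r_j)·cross = 16.5·306.7500 = 5061.3750
edge 2: (4.5,34)→(2.5,34)  cross = 4.5·34 − 2.5·34 = 68.0000; (r_i+r_j)·cross = 7·68.0000 = 476.0000
edge 3: (2.5,34)→(2.5,9)  cross = 2.5·9 − 2.5·34 = -62.5000; (r_i+r_j)·cross = 5·-62.5000 = -312.5000
Σcross = 260.5000 → A = |Σcross|/2 = 130.2500 mm²
Σ(r_i+r_j)·cross = 4474.5000 → first moment M = |Σ|/6 = 745.7500
R_c = M/A = 745.7500/130.2500 = 5.7255 mm
θ = 211° = 3.682645 rad
V = θ·R_c·A = 3.682645·5.7255·130.2500 = 2746.332 mm³

Volume = 2746.332 mm³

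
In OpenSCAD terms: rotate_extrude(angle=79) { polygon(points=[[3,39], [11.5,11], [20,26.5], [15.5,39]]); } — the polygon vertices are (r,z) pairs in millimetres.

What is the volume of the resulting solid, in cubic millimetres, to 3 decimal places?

Volume = 4313.837 mm³

Profile (r,z), 4 vertices: (3,39) (11.5,11) (20,26.5) (15.5,39)
edge 0: (3,39)→(11.5,11)  cross = 3·11 − 11.5·39 = -415.5000; (r_i+r_j)·cross = 14.5·-415.5000 = -6024.7500
edge 1: (11.5,11)→(20,26.5)  cross = 11.5·26.5 − 20·11 = 84.7500; (r_i+r_j)·cross = 31.5·84.7500 = 2669.6250
edge 2: (20,26.5)→(15.5,39)  cross = 20·39 − 15.5·26.5 = 369.2500; (r_i+r_j)·cross = 35.5·369.2500 = 13108.3750
edge 3: (15.5,39)→(3,39)  cross = 15.5·39 − 3·39 = 487.5000; (r_i+r_j)·cross = 18.5·487.5000 = 9018.7500
Σcross = 526.0000 → A = |Σcross|/2 = 263.0000 mm²
Σ(r_i+r_j)·cross = 18772.0000 → first moment M = |Σ|/6 = 3128.6667
R_c = M/A = 3128.6667/263.0000 = 11.8961 mm
θ = 79° = 1.378810 rad
V = θ·R_c·A = 1.378810·11.8961·263.0000 = 4313.837 mm³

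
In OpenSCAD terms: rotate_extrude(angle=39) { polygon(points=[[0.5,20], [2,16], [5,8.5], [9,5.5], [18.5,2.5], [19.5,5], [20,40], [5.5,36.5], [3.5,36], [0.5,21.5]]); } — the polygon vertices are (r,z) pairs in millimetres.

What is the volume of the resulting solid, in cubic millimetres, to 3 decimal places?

Profile (r,z), 10 vertices: (0.5,20) (2,16) (5,8.5) (9,5.5) (18.5,2.5) (19.5,5) (20,40) (5.5,36.5) (3.5,36) (0.5,21.5)
edge 0: (0.5,20)→(2,16)  cross = 0.5·16 − 2·20 = -32.0000; (r_i+r_j)·cross = 2.5·-32.0000 = -80.0000
edge 1: (2,16)→(5,8.5)  cross = 2·8.5 − 5·16 = -63.0000; (r_i+r_j)·cross = 7·-63.0000 = -441.0000
edge 2: (5,8.5)→(9,5.5)  cross = 5·5.5 − 9·8.5 = -49.0000; (r_i+r_j)·cross = 14·-49.0000 = -686.0000
edge 3: (9,5.5)→(18.5,2.5)  cross = 9·2.5 − 18.5·5.5 = -79.2500; (r_i+r_j)·cross = 27.5·-79.2500 = -2179.3750
edge 4: (18.5,2.5)→(19.5,5)  cross = 18.5·5 − 19.5·2.5 = 43.7500; (r_i+r_j)·cross = 38·43.7500 = 1662.5000
edge 5: (19.5,5)→(20,40)  cross = 19.5·40 − 20·5 = 680.0000; (r_i+r_j)·cross = 39.5·680.0000 = 26860.0000
edge 6: (20,40)→(5.5,36.5)  cross = 20·36.5 − 5.5·40 = 510.0000; (r_i+r_j)·cross = 25.5·510.0000 = 13005.0000
edge 7: (5.5,36.5)→(3.5,36)  cross = 5.5·36 − 3.5·36.5 = 70.2500; (r_i+r_j)·cross = 9·70.2500 = 632.2500
edge 8: (3.5,36)→(0.5,21.5)  cross = 3.5·21.5 − 0.5·36 = 57.2500; (r_i+r_j)·cross = 4·57.2500 = 229.0000
edge 9: (0.5,21.5)→(0.5,20)  cross = 0.5·20 − 0.5·21.5 = -0.7500; (r_i+r_j)·cross = 1·-0.7500 = -0.7500
Σcross = 1137.2500 → A = |Σcross|/2 = 568.6250 mm²
Σ(r_i+r_j)·cross = 39001.6250 → first moment M = |Σ|/6 = 6500.2708
R_c = M/A = 6500.2708/568.6250 = 11.4316 mm
θ = 39° = 0.680678 rad
V = θ·R_c·A = 0.680678·11.4316·568.6250 = 4424.594 mm³

Volume = 4424.594 mm³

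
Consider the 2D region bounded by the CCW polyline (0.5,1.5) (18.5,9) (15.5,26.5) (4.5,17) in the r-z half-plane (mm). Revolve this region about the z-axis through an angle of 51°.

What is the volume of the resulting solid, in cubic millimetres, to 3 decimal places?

Volume = 2130.349 mm³

Profile (r,z), 4 vertices: (0.5,1.5) (18.5,9) (15.5,26.5) (4.5,17)
edge 0: (0.5,1.5)→(18.5,9)  cross = 0.5·9 − 18.5·1.5 = -23.2500; (r_i+r_j)·cross = 19·-23.2500 = -441.7500
edge 1: (18.5,9)→(15.5,26.5)  cross = 18.5·26.5 − 15.5·9 = 350.7500; (r_i+r_j)·cross = 34·350.7500 = 11925.5000
edge 2: (15.5,26.5)→(4.5,17)  cross = 15.5·17 − 4.5·26.5 = 144.2500; (r_i+r_j)·cross = 20·144.2500 = 2885.0000
edge 3: (4.5,17)→(0.5,1.5)  cross = 4.5·1.5 − 0.5·17 = -1.7500; (r_i+r_j)·cross = 5·-1.7500 = -8.7500
Σcross = 470.0000 → A = |Σcross|/2 = 235.0000 mm²
Σ(r_i+r_j)·cross = 14360.0000 → first moment M = |Σ|/6 = 2393.3333
R_c = M/A = 2393.3333/235.0000 = 10.1844 mm
θ = 51° = 0.890118 rad
V = θ·R_c·A = 0.890118·10.1844·235.0000 = 2130.349 mm³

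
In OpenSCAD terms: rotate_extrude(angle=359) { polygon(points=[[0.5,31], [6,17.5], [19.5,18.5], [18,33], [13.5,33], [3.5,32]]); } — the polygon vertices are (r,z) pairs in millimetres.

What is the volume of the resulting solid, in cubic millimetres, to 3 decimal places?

Volume = 15714.978 mm³

Profile (r,z), 6 vertices: (0.5,31) (6,17.5) (19.5,18.5) (18,33) (13.5,33) (3.5,32)
edge 0: (0.5,31)→(6,17.5)  cross = 0.5·17.5 − 6·31 = -177.2500; (r_i+r_j)·cross = 6.5·-177.2500 = -1152.1250
edge 1: (6,17.5)→(19.5,18.5)  cross = 6·18.5 − 19.5·17.5 = -230.2500; (r_i+r_j)·cross = 25.5·-230.2500 = -5871.3750
edge 2: (19.5,18.5)→(18,33)  cross = 19.5·33 − 18·18.5 = 310.5000; (r_i+r_j)·cross = 37.5·310.5000 = 11643.7500
edge 3: (18,33)→(13.5,33)  cross = 18·33 − 13.5·33 = 148.5000; (r_i+r_j)·cross = 31.5·148.5000 = 4677.7500
edge 4: (13.5,33)→(3.5,32)  cross = 13.5·32 − 3.5·33 = 316.5000; (r_i+r_j)·cross = 17·316.5000 = 5380.5000
edge 5: (3.5,32)→(0.5,31)  cross = 3.5·31 − 0.5·32 = 92.5000; (r_i+r_j)·cross = 4·92.5000 = 370.0000
Σcross = 460.5000 → A = |Σcross|/2 = 230.2500 mm²
Σ(r_i+r_j)·cross = 15048.5000 → first moment M = |Σ|/6 = 2508.0833
R_c = M/A = 2508.0833/230.2500 = 10.8929 mm
θ = 359° = 6.265732 rad
V = θ·R_c·A = 6.265732·10.8929·230.2500 = 15714.978 mm³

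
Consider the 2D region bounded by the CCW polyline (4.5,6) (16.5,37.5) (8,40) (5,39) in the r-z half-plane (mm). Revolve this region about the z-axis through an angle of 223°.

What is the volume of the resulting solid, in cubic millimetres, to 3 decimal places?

Volume = 6719.359 mm³

Profile (r,z), 4 vertices: (4.5,6) (16.5,37.5) (8,40) (5,39)
edge 0: (4.5,6)→(16.5,37.5)  cross = 4.5·37.5 − 16.5·6 = 69.7500; (r_i+r_j)·cross = 21·69.7500 = 1464.7500
edge 1: (16.5,37.5)→(8,40)  cross = 16.5·40 − 8·37.5 = 360.0000; (r_i+r_j)·cross = 24.5·360.0000 = 8820.0000
edge 2: (8,40)→(5,39)  cross = 8·39 − 5·40 = 112.0000; (r_i+r_j)·cross = 13·112.0000 = 1456.0000
edge 3: (5,39)→(4.5,6)  cross = 5·6 − 4.5·39 = -145.5000; (r_i+r_j)·cross = 9.5·-145.5000 = -1382.2500
Σcross = 396.2500 → A = |Σcross|/2 = 198.1250 mm²
Σ(r_i+r_j)·cross = 10358.5000 → first moment M = |Σ|/6 = 1726.4167
R_c = M/A = 1726.4167/198.1250 = 8.7138 mm
θ = 223° = 3.892084 rad
V = θ·R_c·A = 3.892084·8.7138·198.1250 = 6719.359 mm³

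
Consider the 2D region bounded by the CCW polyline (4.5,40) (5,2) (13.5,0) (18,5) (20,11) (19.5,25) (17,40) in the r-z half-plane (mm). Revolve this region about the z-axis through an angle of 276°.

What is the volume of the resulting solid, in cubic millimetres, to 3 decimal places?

Profile (r,z), 7 vertices: (4.5,40) (5,2) (13.5,0) (18,5) (20,11) (19.5,25) (17,40)
edge 0: (4.5,40)→(5,2)  cross = 4.5·2 − 5·40 = -191.0000; (r_i+r_j)·cross = 9.5·-191.0000 = -1814.5000
edge 1: (5,2)→(13.5,0)  cross = 5·0 − 13.5·2 = -27.0000; (r_i+r_j)·cross = 18.5·-27.0000 = -499.5000
edge 2: (13.5,0)→(18,5)  cross = 13.5·5 − 18·0 = 67.5000; (r_i+r_j)·cross = 31.5·67.5000 = 2126.2500
edge 3: (18,5)→(20,11)  cross = 18·11 − 20·5 = 98.0000; (r_i+r_j)·cross = 38·98.0000 = 3724.0000
edge 4: (20,11)→(19.5,25)  cross = 20·25 − 19.5·11 = 285.5000; (r_i+r_j)·cross = 39.5·285.5000 = 11277.2500
edge 5: (19.5,25)→(17,40)  cross = 19.5·40 − 17·25 = 355.0000; (r_i+r_j)·cross = 36.5·355.0000 = 12957.5000
edge 6: (17,40)→(4.5,40)  cross = 17·40 − 4.5·40 = 500.0000; (r_i+r_j)·cross = 21.5·500.0000 = 10750.0000
Σcross = 1088.0000 → A = |Σcross|/2 = 544.0000 mm²
Σ(r_i+r_j)·cross = 38521.0000 → first moment M = |Σ|/6 = 6420.1667
R_c = M/A = 6420.1667/544.0000 = 11.8018 mm
θ = 276° = 4.817109 rad
V = θ·R_c·A = 4.817109·11.8018·544.0000 = 30926.641 mm³

Volume = 30926.641 mm³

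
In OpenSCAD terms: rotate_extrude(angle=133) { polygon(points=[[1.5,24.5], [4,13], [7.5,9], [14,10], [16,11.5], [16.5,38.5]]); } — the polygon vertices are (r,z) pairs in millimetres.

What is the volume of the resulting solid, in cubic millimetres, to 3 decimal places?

Volume = 6919.227 mm³

Profile (r,z), 6 vertices: (1.5,24.5) (4,13) (7.5,9) (14,10) (16,11.5) (16.5,38.5)
edge 0: (1.5,24.5)→(4,13)  cross = 1.5·13 − 4·24.5 = -78.5000; (r_i+r_j)·cross = 5.5·-78.5000 = -431.7500
edge 1: (4,13)→(7.5,9)  cross = 4·9 − 7.5·13 = -61.5000; (r_i+r_j)·cross = 11.5·-61.5000 = -707.2500
edge 2: (7.5,9)→(14,10)  cross = 7.5·10 − 14·9 = -51.0000; (r_i+r_j)·cross = 21.5·-51.0000 = -1096.5000
edge 3: (14,10)→(16,11.5)  cross = 14·11.5 − 16·10 = 1.0000; (r_i+r_j)·cross = 30·1.0000 = 30.0000
edge 4: (16,11.5)→(16.5,38.5)  cross = 16·38.5 − 16.5·11.5 = 426.2500; (r_i+r_j)·cross = 32.5·426.2500 = 13853.1250
edge 5: (16.5,38.5)→(1.5,24.5)  cross = 16.5·24.5 − 1.5·38.5 = 346.5000; (r_i+r_j)·cross = 18·346.5000 = 6237.0000
Σcross = 582.7500 → A = |Σcross|/2 = 291.3750 mm²
Σ(r_i+r_j)·cross = 17884.6250 → first moment M = |Σ|/6 = 2980.7708
R_c = M/A = 2980.7708/291.3750 = 10.2300 mm
θ = 133° = 2.321288 rad
V = θ·R_c·A = 2.321288·10.2300·291.3750 = 6919.227 mm³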